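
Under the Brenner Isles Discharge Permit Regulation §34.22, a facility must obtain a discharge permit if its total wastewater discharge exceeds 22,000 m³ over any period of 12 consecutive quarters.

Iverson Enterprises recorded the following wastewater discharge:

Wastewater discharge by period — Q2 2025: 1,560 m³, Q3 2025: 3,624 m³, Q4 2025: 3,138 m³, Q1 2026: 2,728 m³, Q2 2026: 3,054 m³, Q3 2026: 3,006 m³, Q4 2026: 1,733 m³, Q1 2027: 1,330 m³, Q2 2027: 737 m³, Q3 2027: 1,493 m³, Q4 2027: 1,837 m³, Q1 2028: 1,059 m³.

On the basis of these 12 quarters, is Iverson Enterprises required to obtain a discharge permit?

Yes

Total wastewater discharge: 1,560 m³ + 3,624 m³ + 3,138 m³ + 2,728 m³ + 3,054 m³ + 3,006 m³ + 1,733 m³ + 1,330 m³ + 737 m³ + 1,493 m³ + 1,837 m³ + 1,059 m³ = 25,299 m³.
25,299 m³ > 22,000 m³, so the threshold is exceeded.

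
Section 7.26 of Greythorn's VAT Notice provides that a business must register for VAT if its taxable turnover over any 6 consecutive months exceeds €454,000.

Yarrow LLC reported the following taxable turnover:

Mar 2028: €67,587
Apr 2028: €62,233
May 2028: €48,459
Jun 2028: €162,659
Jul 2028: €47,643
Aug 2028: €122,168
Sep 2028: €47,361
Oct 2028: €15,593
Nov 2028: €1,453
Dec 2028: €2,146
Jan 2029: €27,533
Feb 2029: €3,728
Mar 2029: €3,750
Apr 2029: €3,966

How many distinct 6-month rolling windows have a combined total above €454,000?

Mar 2028–Aug 2028: €67,587 + €62,233 + €48,459 + €162,659 + €47,643 + €122,168 = €510,749 (over)
Apr 2028–Sep 2028: €62,233 + €48,459 + €162,659 + €47,643 + €122,168 + €47,361 = €490,523 (over)
May 2028–Oct 2028: €48,459 + €162,659 + €47,643 + €122,168 + €47,361 + €15,593 = €443,883 (under)
Jun 2028–Nov 2028: €162,659 + €47,643 + €122,168 + €47,361 + €15,593 + €1,453 = €396,877 (under)
Jul 2028–Dec 2028: €47,643 + €122,168 + €47,361 + €15,593 + €1,453 + €2,146 = €236,364 (under)
Aug 2028–Jan 2029: €122,168 + €47,361 + €15,593 + €1,453 + €2,146 + €27,533 = €216,254 (under)
Sep 2028–Feb 2029: €47,361 + €15,593 + €1,453 + €2,146 + €27,533 + €3,728 = €97,814 (under)
Oct 2028–Mar 2029: €15,593 + €1,453 + €2,146 + €27,533 + €3,728 + €3,750 = €54,203 (under)
Nov 2028–Apr 2029: €1,453 + €2,146 + €27,533 + €3,728 + €3,750 + €3,966 = €42,576 (under)
2 windows exceed the threshold.

2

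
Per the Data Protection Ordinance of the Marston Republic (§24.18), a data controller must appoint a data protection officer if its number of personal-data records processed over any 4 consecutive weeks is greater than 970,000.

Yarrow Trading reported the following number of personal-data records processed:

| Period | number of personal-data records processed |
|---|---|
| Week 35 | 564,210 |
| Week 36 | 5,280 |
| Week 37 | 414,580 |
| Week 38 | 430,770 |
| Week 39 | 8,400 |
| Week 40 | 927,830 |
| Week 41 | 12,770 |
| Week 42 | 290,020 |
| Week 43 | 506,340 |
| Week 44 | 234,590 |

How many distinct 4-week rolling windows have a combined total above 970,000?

Week 35–Week 38: 564,210 + 5,280 + 414,580 + 430,770 = 1,414,840 (over)
Week 36–Week 39: 5,280 + 414,580 + 430,770 + 8,400 = 859,030 (under)
Week 37–Week 40: 414,580 + 430,770 + 8,400 + 927,830 = 1,781,580 (over)
Week 38–Week 41: 430,770 + 8,400 + 927,830 + 12,770 = 1,379,770 (over)
Week 39–Week 42: 8,400 + 927,830 + 12,770 + 290,020 = 1,239,020 (over)
Week 40–Week 43: 927,830 + 12,770 + 290,020 + 506,340 = 1,736,960 (over)
Week 41–Week 44: 12,770 + 290,020 + 506,340 + 234,590 = 1,043,720 (over)
6 windows exceed the threshold.

6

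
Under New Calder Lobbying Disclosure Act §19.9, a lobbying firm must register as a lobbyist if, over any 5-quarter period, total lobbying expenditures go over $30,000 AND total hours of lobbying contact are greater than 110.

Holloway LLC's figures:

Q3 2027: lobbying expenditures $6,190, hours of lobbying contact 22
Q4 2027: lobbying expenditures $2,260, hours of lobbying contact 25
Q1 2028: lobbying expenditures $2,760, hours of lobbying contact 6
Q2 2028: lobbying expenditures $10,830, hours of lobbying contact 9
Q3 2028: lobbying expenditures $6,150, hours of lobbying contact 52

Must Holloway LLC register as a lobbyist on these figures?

No

Total lobbying expenditures: $6,190 + $2,260 + $2,760 + $10,830 + $6,150 = $28,190 (≤ $30,000).
Total hours of lobbying contact: 22 + 25 + 6 + 9 + 52 = 114 (> 110).
The test is 'and': the rule requires both, and at least one is not exceeded.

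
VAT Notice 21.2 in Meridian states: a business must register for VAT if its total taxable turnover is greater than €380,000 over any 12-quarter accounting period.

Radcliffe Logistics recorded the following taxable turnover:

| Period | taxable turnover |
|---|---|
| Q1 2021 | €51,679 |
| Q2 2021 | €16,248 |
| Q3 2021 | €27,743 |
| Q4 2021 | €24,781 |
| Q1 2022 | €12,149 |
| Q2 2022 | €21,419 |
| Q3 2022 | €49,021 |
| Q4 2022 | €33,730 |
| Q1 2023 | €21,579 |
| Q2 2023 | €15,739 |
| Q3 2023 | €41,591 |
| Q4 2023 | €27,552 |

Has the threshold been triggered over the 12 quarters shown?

Total taxable turnover: €51,679 + €16,248 + €27,743 + €24,781 + €12,149 + €21,419 + €49,021 + €33,730 + €21,579 + €15,739 + €41,591 + €27,552 = €343,231.
€343,231 ≤ €380,000, so the threshold is not exceeded.

No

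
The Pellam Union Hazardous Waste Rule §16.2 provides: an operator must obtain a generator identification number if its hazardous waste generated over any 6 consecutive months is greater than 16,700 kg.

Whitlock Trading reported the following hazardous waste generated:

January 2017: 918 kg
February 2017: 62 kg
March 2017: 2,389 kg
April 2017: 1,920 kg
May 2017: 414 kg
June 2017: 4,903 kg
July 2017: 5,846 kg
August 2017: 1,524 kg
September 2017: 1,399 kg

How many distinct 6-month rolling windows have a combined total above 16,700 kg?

1

January 2017–June 2017: 918 kg + 62 kg + 2,389 kg + 1,920 kg + 414 kg + 4,903 kg = 10,606 kg (under)
February 2017–July 2017: 62 kg + 2,389 kg + 1,920 kg + 414 kg + 4,903 kg + 5,846 kg = 15,534 kg (under)
March 2017–August 2017: 2,389 kg + 1,920 kg + 414 kg + 4,903 kg + 5,846 kg + 1,524 kg = 16,996 kg (over)
April 2017–September 2017: 1,920 kg + 414 kg + 4,903 kg + 5,846 kg + 1,524 kg + 1,399 kg = 16,006 kg (under)
1 window exceeds the threshold.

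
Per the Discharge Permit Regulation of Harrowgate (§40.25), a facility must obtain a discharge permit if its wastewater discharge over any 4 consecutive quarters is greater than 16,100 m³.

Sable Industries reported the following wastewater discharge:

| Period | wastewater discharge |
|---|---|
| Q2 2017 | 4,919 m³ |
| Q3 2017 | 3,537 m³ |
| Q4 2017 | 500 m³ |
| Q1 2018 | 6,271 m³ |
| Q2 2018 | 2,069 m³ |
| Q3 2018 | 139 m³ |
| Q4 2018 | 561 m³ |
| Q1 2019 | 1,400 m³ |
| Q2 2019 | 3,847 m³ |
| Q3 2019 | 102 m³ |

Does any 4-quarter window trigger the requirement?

Q2 2017–Q1 2018: 4,919 m³ + 3,537 m³ + 500 m³ + 6,271 m³ = 15,227 m³ (under)
Q3 2017–Q2 2018: 3,537 m³ + 500 m³ + 6,271 m³ + 2,069 m³ = 12,377 m³ (under)
Q4 2017–Q3 2018: 500 m³ + 6,271 m³ + 2,069 m³ + 139 m³ = 8,979 m³ (under)
Q1 2018–Q4 2018: 6,271 m³ + 2,069 m³ + 139 m³ + 561 m³ = 9,040 m³ (under)
Q2 2018–Q1 2019: 2,069 m³ + 139 m³ + 561 m³ + 1,400 m³ = 4,169 m³ (under)
Q3 2018–Q2 2019: 139 m³ + 561 m³ + 1,400 m³ + 3,847 m³ = 5,947 m³ (under)
Q4 2018–Q3 2019: 561 m³ + 1,400 m³ + 3,847 m³ + 102 m³ = 5,910 m³ (under)
No window exceeds 16,100 m³.

No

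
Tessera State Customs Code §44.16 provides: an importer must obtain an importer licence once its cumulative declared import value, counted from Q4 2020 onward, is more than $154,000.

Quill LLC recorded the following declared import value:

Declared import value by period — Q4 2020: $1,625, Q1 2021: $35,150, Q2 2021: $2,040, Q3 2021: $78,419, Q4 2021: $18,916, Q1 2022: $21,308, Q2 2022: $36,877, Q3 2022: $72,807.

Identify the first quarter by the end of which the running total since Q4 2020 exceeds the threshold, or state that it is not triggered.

Q1 2022

Through Q4 2020: $1,625
Through Q1 2021: $36,775
Through Q2 2021: $38,815
Through Q3 2021: $117,234
Through Q4 2021: $136,150
Through Q1 2022: $157,458 ← exceeds threshold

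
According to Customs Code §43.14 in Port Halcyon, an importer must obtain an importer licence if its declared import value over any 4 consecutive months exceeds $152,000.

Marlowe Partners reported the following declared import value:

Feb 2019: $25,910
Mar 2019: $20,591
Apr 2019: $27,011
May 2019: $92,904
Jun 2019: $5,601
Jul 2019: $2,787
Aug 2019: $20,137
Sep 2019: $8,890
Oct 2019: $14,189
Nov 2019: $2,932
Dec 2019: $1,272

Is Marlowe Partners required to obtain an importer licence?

Feb 2019–May 2019: $25,910 + $20,591 + $27,011 + $92,904 = $166,416 (over)
Mar 2019–Jun 2019: $20,591 + $27,011 + $92,904 + $5,601 = $146,107 (under)
Apr 2019–Jul 2019: $27,011 + $92,904 + $5,601 + $2,787 = $128,303 (under)
May 2019–Aug 2019: $92,904 + $5,601 + $2,787 + $20,137 = $121,429 (under)
Jun 2019–Sep 2019: $5,601 + $2,787 + $20,137 + $8,890 = $37,415 (under)
Jul 2019–Oct 2019: $2,787 + $20,137 + $8,890 + $14,189 = $46,003 (under)
Aug 2019–Nov 2019: $20,137 + $8,890 + $14,189 + $2,932 = $46,148 (under)
Sep 2019–Dec 2019: $8,890 + $14,189 + $2,932 + $1,272 = $27,283 (under)
At least one window exceeds $152,000.

Yes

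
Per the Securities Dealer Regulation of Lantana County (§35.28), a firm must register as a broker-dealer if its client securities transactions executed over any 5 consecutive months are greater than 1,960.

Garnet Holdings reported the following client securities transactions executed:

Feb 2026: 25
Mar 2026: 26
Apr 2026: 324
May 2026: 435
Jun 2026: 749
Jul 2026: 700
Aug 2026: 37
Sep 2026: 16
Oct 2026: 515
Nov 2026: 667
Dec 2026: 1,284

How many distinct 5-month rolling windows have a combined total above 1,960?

4

Feb 2026–Jun 2026: 25 + 26 + 324 + 435 + 749 = 1,559 (under)
Mar 2026–Jul 2026: 26 + 324 + 435 + 749 + 700 = 2,234 (over)
Apr 2026–Aug 2026: 324 + 435 + 749 + 700 + 37 = 2,245 (over)
May 2026–Sep 2026: 435 + 749 + 700 + 37 + 16 = 1,937 (under)
Jun 2026–Oct 2026: 749 + 700 + 37 + 16 + 515 = 2,017 (over)
Jul 2026–Nov 2026: 700 + 37 + 16 + 515 + 667 = 1,935 (under)
Aug 2026–Dec 2026: 37 + 16 + 515 + 667 + 1,284 = 2,519 (over)
4 windows exceed the threshold.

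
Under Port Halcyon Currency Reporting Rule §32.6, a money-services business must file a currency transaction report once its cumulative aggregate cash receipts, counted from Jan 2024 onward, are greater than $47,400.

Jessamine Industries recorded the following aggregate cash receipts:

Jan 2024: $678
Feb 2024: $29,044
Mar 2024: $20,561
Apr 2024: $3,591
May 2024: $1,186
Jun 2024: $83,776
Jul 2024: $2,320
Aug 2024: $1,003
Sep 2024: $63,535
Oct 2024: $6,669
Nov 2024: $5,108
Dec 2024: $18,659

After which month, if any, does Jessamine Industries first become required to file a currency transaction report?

Through Jan 2024: $678
Through Feb 2024: $29,722
Through Mar 2024: $50,283 ← exceeds threshold

Mar 2024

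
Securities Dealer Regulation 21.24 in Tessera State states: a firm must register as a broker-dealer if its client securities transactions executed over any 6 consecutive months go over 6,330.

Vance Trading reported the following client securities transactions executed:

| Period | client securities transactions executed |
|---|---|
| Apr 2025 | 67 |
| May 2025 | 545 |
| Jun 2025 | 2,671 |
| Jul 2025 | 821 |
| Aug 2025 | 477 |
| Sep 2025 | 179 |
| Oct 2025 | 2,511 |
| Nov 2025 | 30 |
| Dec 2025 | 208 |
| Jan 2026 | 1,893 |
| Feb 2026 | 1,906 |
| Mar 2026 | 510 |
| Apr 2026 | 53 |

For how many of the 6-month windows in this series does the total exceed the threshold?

4

Apr 2025–Sep 2025: 67 + 545 + 2,671 + 821 + 477 + 179 = 4,760 (under)
May 2025–Oct 2025: 545 + 2,671 + 821 + 477 + 179 + 2,511 = 7,204 (over)
Jun 2025–Nov 2025: 2,671 + 821 + 477 + 179 + 2,511 + 30 = 6,689 (over)
Jul 2025–Dec 2025: 821 + 477 + 179 + 2,511 + 30 + 208 = 4,226 (under)
Aug 2025–Jan 2026: 477 + 179 + 2,511 + 30 + 208 + 1,893 = 5,298 (under)
Sep 2025–Feb 2026: 179 + 2,511 + 30 + 208 + 1,893 + 1,906 = 6,727 (over)
Oct 2025–Mar 2026: 2,511 + 30 + 208 + 1,893 + 1,906 + 510 = 7,058 (over)
Nov 2025–Apr 2026: 30 + 208 + 1,893 + 1,906 + 510 + 53 = 4,600 (under)
4 windows exceed the threshold.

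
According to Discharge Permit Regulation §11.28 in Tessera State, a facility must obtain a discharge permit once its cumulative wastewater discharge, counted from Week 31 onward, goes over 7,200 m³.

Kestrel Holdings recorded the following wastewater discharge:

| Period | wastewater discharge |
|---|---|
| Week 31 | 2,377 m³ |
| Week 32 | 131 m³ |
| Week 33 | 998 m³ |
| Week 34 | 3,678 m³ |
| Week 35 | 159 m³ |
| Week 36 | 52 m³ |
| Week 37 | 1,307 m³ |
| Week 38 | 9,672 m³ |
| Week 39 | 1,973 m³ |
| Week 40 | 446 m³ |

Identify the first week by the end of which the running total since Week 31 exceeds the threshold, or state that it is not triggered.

Week 35

Through Week 31: 2,377 m³
Through Week 32: 2,508 m³
Through Week 33: 3,506 m³
Through Week 34: 7,184 m³
Through Week 35: 7,343 m³ ← exceeds threshold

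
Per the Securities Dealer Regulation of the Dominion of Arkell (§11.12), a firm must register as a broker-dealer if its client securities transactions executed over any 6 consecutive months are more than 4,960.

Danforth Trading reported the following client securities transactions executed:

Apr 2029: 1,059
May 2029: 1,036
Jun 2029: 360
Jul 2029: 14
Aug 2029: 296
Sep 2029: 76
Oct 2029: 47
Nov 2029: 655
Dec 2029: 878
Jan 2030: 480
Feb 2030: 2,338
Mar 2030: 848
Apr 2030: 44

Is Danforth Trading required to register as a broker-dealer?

Apr 2029–Sep 2029: 1,059 + 1,036 + 360 + 14 + 296 + 76 = 2,841 (under)
May 2029–Oct 2029: 1,036 + 360 + 14 + 296 + 76 + 47 = 1,829 (under)
Jun 2029–Nov 2029: 360 + 14 + 296 + 76 + 47 + 655 = 1,448 (under)
Jul 2029–Dec 2029: 14 + 296 + 76 + 47 + 655 + 878 = 1,966 (under)
Aug 2029–Jan 2030: 296 + 76 + 47 + 655 + 878 + 480 = 2,432 (under)
Sep 2029–Feb 2030: 76 + 47 + 655 + 878 + 480 + 2,338 = 4,474 (under)
Oct 2029–Mar 2030: 47 + 655 + 878 + 480 + 2,338 + 848 = 5,246 (over)
Nov 2029–Apr 2030: 655 + 878 + 480 + 2,338 + 848 + 44 = 5,243 (over)
At least one window exceeds 4,960.

Yes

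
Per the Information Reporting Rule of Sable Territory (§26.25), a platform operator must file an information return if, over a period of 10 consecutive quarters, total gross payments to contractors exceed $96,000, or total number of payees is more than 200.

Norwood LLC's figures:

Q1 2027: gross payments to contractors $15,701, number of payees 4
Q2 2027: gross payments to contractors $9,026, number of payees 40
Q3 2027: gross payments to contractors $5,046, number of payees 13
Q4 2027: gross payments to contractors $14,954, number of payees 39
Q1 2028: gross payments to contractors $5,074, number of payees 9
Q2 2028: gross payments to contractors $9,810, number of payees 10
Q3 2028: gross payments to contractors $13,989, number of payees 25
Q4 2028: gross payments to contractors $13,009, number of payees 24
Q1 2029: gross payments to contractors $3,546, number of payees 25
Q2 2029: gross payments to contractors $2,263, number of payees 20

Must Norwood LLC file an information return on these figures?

Total gross payments to contractors: $15,701 + $9,026 + $5,046 + $14,954 + $5,074 + $9,810 + $13,989 + $13,009 + $3,546 + $2,263 = $92,418 (≤ $96,000).
Total number of payees: 4 + 40 + 13 + 39 + 9 + 10 + 25 + 24 + 25 + 20 = 209 (> 200).
The test is 'or': at least one threshold is exceeded.

Yes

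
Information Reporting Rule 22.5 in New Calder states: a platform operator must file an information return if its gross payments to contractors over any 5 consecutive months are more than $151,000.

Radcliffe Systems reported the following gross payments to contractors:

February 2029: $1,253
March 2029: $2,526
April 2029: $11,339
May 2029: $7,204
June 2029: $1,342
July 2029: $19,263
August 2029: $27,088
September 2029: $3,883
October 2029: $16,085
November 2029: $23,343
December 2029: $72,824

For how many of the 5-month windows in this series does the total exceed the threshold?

February 2029–June 2029: $1,253 + $2,526 + $11,339 + $7,204 + $1,342 = $23,664 (under)
March 2029–July 2029: $2,526 + $11,339 + $7,204 + $1,342 + $19,263 = $41,674 (under)
April 2029–August 2029: $11,339 + $7,204 + $1,342 + $19,263 + $27,088 = $66,236 (under)
May 2029–September 2029: $7,204 + $1,342 + $19,263 + $27,088 + $3,883 = $58,780 (under)
June 2029–October 2029: $1,342 + $19,263 + $27,088 + $3,883 + $16,085 = $67,661 (under)
July 2029–November 2029: $19,263 + $27,088 + $3,883 + $16,085 + $23,343 = $89,662 (under)
August 2029–December 2029: $27,088 + $3,883 + $16,085 + $23,343 + $72,824 = $143,223 (under)
0 windows exceed the threshold.

0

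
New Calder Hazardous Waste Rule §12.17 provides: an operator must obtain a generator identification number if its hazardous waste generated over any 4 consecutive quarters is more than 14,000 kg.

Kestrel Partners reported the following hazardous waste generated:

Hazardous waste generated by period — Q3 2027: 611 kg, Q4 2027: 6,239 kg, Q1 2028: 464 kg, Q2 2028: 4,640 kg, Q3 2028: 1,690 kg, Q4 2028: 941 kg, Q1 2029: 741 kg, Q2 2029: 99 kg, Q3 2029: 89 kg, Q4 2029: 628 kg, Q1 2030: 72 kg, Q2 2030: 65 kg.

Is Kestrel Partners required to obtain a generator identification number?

Q3 2027–Q2 2028: 611 kg + 6,239 kg + 464 kg + 4,640 kg = 11,954 kg (under)
Q4 2027–Q3 2028: 6,239 kg + 464 kg + 4,640 kg + 1,690 kg = 13,033 kg (under)
Q1 2028–Q4 2028: 464 kg + 4,640 kg + 1,690 kg + 941 kg = 7,735 kg (under)
Q2 2028–Q1 2029: 4,640 kg + 1,690 kg + 941 kg + 741 kg = 8,012 kg (under)
Q3 2028–Q2 2029: 1,690 kg + 941 kg + 741 kg + 99 kg = 3,471 kg (under)
Q4 2028–Q3 2029: 941 kg + 741 kg + 99 kg + 89 kg = 1,870 kg (under)
Q1 2029–Q4 2029: 741 kg + 99 kg + 89 kg + 628 kg = 1,557 kg (under)
Q2 2029–Q1 2030: 99 kg + 89 kg + 628 kg + 72 kg = 888 kg (under)
Q3 2029–Q2 2030: 89 kg + 628 kg + 72 kg + 65 kg = 854 kg (under)
No window exceeds 14,000 kg.

No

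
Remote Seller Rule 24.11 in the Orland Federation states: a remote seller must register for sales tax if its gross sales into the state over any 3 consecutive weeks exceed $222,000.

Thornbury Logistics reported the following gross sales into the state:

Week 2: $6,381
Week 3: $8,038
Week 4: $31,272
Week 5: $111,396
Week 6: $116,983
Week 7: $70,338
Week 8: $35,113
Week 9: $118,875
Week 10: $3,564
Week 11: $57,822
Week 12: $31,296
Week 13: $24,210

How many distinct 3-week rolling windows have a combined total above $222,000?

Week 2–Week 4: $6,381 + $8,038 + $31,272 = $45,691 (under)
Week 3–Week 5: $8,038 + $31,272 + $111,396 = $150,706 (under)
Week 4–Week 6: $31,272 + $111,396 + $116,983 = $259,651 (over)
Week 5–Week 7: $111,396 + $116,983 + $70,338 = $298,717 (over)
Week 6–Week 8: $116,983 + $70,338 + $35,113 = $222,434 (over)
Week 7–Week 9: $70,338 + $35,113 + $118,875 = $224,326 (over)
Week 8–Week 10: $35,113 + $118,875 + $3,564 = $157,552 (under)
Week 9–Week 11: $118,875 + $3,564 + $57,822 = $180,261 (under)
Week 10–Week 12: $3,564 + $57,822 + $31,296 = $92,682 (under)
Week 11–Week 13: $57,822 + $31,296 + $24,210 = $113,328 (under)
4 windows exceed the threshold.

4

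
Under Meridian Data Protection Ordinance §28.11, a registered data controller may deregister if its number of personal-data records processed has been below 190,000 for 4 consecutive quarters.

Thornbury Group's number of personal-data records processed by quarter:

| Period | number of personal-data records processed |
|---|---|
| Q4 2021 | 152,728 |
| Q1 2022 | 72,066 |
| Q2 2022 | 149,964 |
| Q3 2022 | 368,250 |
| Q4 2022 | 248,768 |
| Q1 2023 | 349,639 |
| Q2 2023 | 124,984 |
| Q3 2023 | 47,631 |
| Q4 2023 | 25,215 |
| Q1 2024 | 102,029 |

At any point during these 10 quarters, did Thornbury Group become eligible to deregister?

Yes

Quarters below 190,000: Q4 2021, Q1 2022, Q2 2022, Q2 2023, Q3 2023, Q4 2023, Q1 2024.
Longest run of consecutive quarters below the threshold: 4.
4 ≥ 4, so Thornbury Group became eligible.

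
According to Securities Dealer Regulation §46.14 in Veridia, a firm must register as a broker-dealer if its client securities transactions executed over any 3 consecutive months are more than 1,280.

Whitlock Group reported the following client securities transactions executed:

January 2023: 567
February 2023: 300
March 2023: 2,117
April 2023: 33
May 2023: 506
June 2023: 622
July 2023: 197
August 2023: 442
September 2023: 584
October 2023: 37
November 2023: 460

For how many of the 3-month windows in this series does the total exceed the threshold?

4

January 2023–March 2023: 567 + 300 + 2,117 = 2,984 (over)
February 2023–April 2023: 300 + 2,117 + 33 = 2,450 (over)
March 2023–May 2023: 2,117 + 33 + 506 = 2,656 (over)
April 2023–June 2023: 33 + 506 + 622 = 1,161 (under)
May 2023–July 2023: 506 + 622 + 197 = 1,325 (over)
June 2023–August 2023: 622 + 197 + 442 = 1,261 (under)
July 2023–September 2023: 197 + 442 + 584 = 1,223 (under)
August 2023–October 2023: 442 + 584 + 37 = 1,063 (under)
September 2023–November 2023: 584 + 37 + 460 = 1,081 (under)
4 windows exceed the threshold.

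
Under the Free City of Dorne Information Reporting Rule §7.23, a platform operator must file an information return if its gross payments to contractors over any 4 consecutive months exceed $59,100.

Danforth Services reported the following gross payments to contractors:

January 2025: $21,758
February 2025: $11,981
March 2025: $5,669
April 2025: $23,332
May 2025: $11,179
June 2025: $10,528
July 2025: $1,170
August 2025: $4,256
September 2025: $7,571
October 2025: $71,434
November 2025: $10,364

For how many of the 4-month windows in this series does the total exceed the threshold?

January 2025–April 2025: $21,758 + $11,981 + $5,669 + $23,332 = $62,740 (over)
February 2025–May 2025: $11,981 + $5,669 + $23,332 + $11,179 = $52,161 (under)
March 2025–June 2025: $5,669 + $23,332 + $11,179 + $10,528 = $50,708 (under)
April 2025–July 2025: $23,332 + $11,179 + $10,528 + $1,170 = $46,209 (under)
May 2025–August 2025: $11,179 + $10,528 + $1,170 + $4,256 = $27,133 (under)
June 2025–September 2025: $10,528 + $1,170 + $4,256 + $7,571 = $23,525 (under)
July 2025–October 2025: $1,170 + $4,256 + $7,571 + $71,434 = $84,431 (over)
August 2025–November 2025: $4,256 + $7,571 + $71,434 + $10,364 = $93,625 (over)
3 windows exceed the threshold.

3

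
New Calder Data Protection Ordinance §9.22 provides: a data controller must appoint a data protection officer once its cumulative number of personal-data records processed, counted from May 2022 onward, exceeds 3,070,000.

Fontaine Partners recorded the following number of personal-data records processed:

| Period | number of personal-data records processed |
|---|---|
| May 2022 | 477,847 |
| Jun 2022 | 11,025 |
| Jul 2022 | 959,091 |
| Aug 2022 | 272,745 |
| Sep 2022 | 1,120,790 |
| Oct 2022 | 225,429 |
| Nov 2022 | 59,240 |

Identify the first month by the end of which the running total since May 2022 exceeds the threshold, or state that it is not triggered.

Nov 2022

Through May 2022: 477,847
Through Jun 2022: 488,872
Through Jul 2022: 1,447,963
Through Aug 2022: 1,720,708
Through Sep 2022: 2,841,498
Through Oct 2022: 3,066,927
Through Nov 2022: 3,126,167 ← exceeds threshold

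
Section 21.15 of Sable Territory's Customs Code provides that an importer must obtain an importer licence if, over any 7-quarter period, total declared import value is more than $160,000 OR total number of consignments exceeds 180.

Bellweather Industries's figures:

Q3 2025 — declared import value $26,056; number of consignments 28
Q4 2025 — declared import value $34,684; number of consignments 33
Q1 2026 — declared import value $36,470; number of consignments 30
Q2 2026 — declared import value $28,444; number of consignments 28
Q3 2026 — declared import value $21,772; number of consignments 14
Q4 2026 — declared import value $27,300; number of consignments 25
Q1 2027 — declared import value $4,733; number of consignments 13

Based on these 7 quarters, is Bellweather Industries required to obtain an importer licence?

Yes

Total declared import value: $26,056 + $34,684 + $36,470 + $28,444 + $21,772 + $27,300 + $4,733 = $179,459 (> $160,000).
Total number of consignments: 28 + 33 + 30 + 28 + 14 + 25 + 13 = 171 (≤ 180).
The test is 'or': at least one threshold is exceeded.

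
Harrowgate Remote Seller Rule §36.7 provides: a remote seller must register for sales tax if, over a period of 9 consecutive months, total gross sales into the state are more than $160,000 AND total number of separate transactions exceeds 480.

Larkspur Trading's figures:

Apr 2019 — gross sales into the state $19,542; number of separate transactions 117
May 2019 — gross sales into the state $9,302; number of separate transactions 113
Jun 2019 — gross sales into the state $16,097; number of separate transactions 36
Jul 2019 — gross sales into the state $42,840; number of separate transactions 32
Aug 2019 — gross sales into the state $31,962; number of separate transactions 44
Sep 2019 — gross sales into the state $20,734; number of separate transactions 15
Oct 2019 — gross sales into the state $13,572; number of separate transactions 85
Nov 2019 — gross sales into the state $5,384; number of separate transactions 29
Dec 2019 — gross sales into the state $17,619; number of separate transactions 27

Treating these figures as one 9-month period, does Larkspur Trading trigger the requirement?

Yes

Total gross sales into the state: $19,542 + $9,302 + $16,097 + $42,840 + $31,962 + $20,734 + $13,572 + $5,384 + $17,619 = $177,052 (> $160,000).
Total number of separate transactions: 117 + 113 + 36 + 32 + 44 + 15 + 85 + 29 + 27 = 498 (> 480).
The test is 'and': both thresholds are exceeded.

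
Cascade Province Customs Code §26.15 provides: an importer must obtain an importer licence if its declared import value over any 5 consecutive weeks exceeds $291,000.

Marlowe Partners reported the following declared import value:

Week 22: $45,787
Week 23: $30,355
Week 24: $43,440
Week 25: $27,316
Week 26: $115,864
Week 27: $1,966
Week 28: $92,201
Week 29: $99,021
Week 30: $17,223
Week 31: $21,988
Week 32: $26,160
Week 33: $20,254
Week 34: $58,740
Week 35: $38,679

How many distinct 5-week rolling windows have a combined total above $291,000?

2

Week 22–Week 26: $45,787 + $30,355 + $43,440 + $27,316 + $115,864 = $262,762 (under)
Week 23–Week 27: $30,355 + $43,440 + $27,316 + $115,864 + $1,966 = $218,941 (under)
Week 24–Week 28: $43,440 + $27,316 + $115,864 + $1,966 + $92,201 = $280,787 (under)
Week 25–Week 29: $27,316 + $115,864 + $1,966 + $92,201 + $99,021 = $336,368 (over)
Week 26–Week 30: $115,864 + $1,966 + $92,201 + $99,021 + $17,223 = $326,275 (over)
Week 27–Week 31: $1,966 + $92,201 + $99,021 + $17,223 + $21,988 = $232,399 (under)
Week 28–Week 32: $92,201 + $99,021 + $17,223 + $21,988 + $26,160 = $256,593 (under)
Week 29–Week 33: $99,021 + $17,223 + $21,988 + $26,160 + $20,254 = $184,646 (under)
Week 30–Week 34: $17,223 + $21,988 + $26,160 + $20,254 + $58,740 = $144,365 (under)
Week 31–Week 35: $21,988 + $26,160 + $20,254 + $58,740 + $38,679 = $165,821 (under)
2 windows exceed the threshold.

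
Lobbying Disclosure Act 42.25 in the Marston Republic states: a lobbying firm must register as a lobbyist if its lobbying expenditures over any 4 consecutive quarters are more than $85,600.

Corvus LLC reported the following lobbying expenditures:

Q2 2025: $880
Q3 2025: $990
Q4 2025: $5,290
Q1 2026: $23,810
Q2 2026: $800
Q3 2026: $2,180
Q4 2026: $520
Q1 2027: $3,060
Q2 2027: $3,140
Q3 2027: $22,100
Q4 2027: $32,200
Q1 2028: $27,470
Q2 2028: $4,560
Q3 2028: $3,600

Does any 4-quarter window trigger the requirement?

Q2 2025–Q1 2026: $880 + $990 + $5,290 + $23,810 = $30,970 (under)
Q3 2025–Q2 2026: $990 + $5,290 + $23,810 + $800 = $30,890 (under)
Q4 2025–Q3 2026: $5,290 + $23,810 + $800 + $2,180 = $32,080 (under)
Q1 2026–Q4 2026: $23,810 + $800 + $2,180 + $520 = $27,310 (under)
Q2 2026–Q1 2027: $800 + $2,180 + $520 + $3,060 = $6,560 (under)
Q3 2026–Q2 2027: $2,180 + $520 + $3,060 + $3,140 = $8,900 (under)
Q4 2026–Q3 2027: $520 + $3,060 + $3,140 + $22,100 = $28,820 (under)
Q1 2027–Q4 2027: $3,060 + $3,140 + $22,100 + $32,200 = $60,500 (under)
Q2 2027–Q1 2028: $3,140 + $22,100 + $32,200 + $27,470 = $84,910 (under)
Q3 2027–Q2 2028: $22,100 + $32,200 + $27,470 + $4,560 = $86,330 (over)
Q4 2027–Q3 2028: $32,200 + $27,470 + $4,560 + $3,600 = $67,830 (under)
At least one window exceeds $85,600.

Yes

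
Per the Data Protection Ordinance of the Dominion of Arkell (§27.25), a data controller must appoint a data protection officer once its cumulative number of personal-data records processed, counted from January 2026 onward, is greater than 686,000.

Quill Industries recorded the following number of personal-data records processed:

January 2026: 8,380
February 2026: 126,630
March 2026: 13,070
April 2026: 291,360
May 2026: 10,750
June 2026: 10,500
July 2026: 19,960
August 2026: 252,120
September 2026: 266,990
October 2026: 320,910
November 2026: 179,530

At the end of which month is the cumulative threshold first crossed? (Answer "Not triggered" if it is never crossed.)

Through January 2026: 8,380
Through February 2026: 135,010
Through March 2026: 148,080
Through April 2026: 439,440
Through May 2026: 450,190
Through June 2026: 460,690
Through July 2026: 480,650
Through August 2026: 732,770 ← exceeds threshold

August 2026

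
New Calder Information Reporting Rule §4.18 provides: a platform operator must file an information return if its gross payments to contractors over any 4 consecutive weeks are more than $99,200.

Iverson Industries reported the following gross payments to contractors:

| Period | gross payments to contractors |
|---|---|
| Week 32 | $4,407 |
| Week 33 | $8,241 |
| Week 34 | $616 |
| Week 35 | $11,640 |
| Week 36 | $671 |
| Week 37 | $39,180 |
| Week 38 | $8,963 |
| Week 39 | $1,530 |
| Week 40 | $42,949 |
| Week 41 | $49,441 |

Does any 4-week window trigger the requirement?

Yes

Week 32–Week 35: $4,407 + $8,241 + $616 + $11,640 = $24,904 (under)
Week 33–Week 36: $8,241 + $616 + $11,640 + $671 = $21,168 (under)
Week 34–Week 37: $616 + $11,640 + $671 + $39,180 = $52,107 (under)
Week 35–Week 38: $11,640 + $671 + $39,180 + $8,963 = $60,454 (under)
Week 36–Week 39: $671 + $39,180 + $8,963 + $1,530 = $50,344 (under)
Week 37–Week 40: $39,180 + $8,963 + $1,530 + $42,949 = $92,622 (under)
Week 38–Week 41: $8,963 + $1,530 + $42,949 + $49,441 = $102,883 (over)
At least one window exceeds $99,200.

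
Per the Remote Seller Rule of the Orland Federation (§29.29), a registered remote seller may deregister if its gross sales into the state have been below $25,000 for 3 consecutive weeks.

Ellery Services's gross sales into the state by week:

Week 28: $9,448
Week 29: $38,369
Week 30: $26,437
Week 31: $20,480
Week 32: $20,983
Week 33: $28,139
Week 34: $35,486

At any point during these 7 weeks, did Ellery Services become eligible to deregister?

No

Weeks below $25,000: Week 28, Week 31, Week 32.
Longest run of consecutive weeks below the threshold: 2.
2 < 3, so Ellery Services never became eligible.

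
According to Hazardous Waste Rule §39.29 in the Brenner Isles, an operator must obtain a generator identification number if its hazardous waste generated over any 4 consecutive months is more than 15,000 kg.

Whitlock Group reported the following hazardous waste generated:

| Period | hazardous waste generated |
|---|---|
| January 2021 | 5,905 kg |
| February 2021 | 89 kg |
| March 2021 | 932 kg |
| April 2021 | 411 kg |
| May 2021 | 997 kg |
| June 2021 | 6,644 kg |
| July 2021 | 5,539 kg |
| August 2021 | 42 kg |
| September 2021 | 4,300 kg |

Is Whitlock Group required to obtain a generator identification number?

January 2021–April 2021: 5,905 kg + 89 kg + 932 kg + 411 kg = 7,337 kg (under)
February 2021–May 2021: 89 kg + 932 kg + 411 kg + 997 kg = 2,429 kg (under)
March 2021–June 2021: 932 kg + 411 kg + 997 kg + 6,644 kg = 8,984 kg (under)
April 2021–July 2021: 411 kg + 997 kg + 6,644 kg + 5,539 kg = 13,591 kg (under)
May 2021–August 2021: 997 kg + 6,644 kg + 5,539 kg + 42 kg = 13,222 kg (under)
June 2021–September 2021: 6,644 kg + 5,539 kg + 42 kg + 4,300 kg = 16,525 kg (over)
At least one window exceeds 15,000 kg.

Yes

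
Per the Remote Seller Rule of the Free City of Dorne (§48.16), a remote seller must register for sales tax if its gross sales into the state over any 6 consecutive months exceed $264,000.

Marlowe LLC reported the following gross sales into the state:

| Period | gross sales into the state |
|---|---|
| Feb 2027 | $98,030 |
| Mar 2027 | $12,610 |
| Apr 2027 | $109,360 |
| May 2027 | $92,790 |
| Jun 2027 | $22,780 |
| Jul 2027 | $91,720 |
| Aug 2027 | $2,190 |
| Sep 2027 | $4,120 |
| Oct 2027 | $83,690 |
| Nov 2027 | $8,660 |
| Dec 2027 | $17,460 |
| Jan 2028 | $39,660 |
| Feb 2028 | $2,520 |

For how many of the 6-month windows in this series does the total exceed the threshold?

Feb 2027–Jul 2027: $98,030 + $12,610 + $109,360 + $92,790 + $22,780 + $91,720 = $427,290 (over)
Mar 2027–Aug 2027: $12,610 + $109,360 + $92,790 + $22,780 + $91,720 + $2,190 = $331,450 (over)
Apr 2027–Sep 2027: $109,360 + $92,790 + $22,780 + $91,720 + $2,190 + $4,120 = $322,960 (over)
May 2027–Oct 2027: $92,790 + $22,780 + $91,720 + $2,190 + $4,120 + $83,690 = $297,290 (over)
Jun 2027–Nov 2027: $22,780 + $91,720 + $2,190 + $4,120 + $83,690 + $8,660 = $213,160 (under)
Jul 2027–Dec 2027: $91,720 + $2,190 + $4,120 + $83,690 + $8,660 + $17,460 = $207,840 (under)
Aug 2027–Jan 2028: $2,190 + $4,120 + $83,690 + $8,660 + $17,460 + $39,660 = $155,780 (under)
Sep 2027–Feb 2028: $4,120 + $83,690 + $8,660 + $17,460 + $39,660 + $2,520 = $156,110 (under)
4 windows exceed the threshold.

4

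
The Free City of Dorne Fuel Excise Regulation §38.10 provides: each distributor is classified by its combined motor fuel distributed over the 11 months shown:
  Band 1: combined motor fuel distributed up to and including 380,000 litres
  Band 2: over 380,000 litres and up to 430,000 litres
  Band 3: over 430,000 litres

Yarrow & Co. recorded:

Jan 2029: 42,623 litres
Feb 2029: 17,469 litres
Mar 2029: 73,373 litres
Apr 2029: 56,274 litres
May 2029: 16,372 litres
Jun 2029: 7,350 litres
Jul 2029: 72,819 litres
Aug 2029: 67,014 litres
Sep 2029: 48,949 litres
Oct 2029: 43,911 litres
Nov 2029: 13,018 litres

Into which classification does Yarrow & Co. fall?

Band 3

Combined motor fuel distributed: 42,623 litres + 17,469 litres + 73,373 litres + 56,274 litres + 16,372 litres + 7,350 litres + 72,819 litres + 67,014 litres + 48,949 litres + 43,911 litres + 13,018 litres = 459,172 litres.
459,172 litres > 430,000 litres, so Band 3 applies.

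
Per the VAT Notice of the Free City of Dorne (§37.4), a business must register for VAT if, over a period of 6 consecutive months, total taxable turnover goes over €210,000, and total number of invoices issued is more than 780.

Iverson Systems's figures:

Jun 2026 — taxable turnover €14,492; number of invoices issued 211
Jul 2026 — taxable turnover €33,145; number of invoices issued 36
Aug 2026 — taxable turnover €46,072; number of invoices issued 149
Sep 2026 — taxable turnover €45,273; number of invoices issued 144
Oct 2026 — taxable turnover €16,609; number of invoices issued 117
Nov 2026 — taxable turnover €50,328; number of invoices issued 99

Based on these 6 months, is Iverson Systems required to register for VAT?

No

Total taxable turnover: €14,492 + €33,145 + €46,072 + €45,273 + €16,609 + €50,328 = €205,919 (≤ €210,000).
Total number of invoices issued: 211 + 36 + 149 + 144 + 117 + 99 = 756 (≤ 780).
The test is 'and': the rule requires both, and at least one is not exceeded.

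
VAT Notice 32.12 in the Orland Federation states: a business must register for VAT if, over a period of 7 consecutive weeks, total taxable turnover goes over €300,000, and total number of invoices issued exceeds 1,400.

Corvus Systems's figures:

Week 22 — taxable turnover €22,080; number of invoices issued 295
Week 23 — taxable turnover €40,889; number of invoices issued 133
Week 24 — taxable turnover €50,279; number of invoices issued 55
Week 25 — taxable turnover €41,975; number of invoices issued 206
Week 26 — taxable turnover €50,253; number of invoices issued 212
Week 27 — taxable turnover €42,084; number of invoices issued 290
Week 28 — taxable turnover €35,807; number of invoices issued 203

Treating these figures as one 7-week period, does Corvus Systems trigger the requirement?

Total taxable turnover: €22,080 + €40,889 + €50,279 + €41,975 + €50,253 + €42,084 + €35,807 = €283,367 (≤ €300,000).
Total number of invoices issued: 295 + 133 + 55 + 206 + 212 + 290 + 203 = 1,394 (≤ 1,400).
The test is 'and': the rule requires both, and at least one is not exceeded.

No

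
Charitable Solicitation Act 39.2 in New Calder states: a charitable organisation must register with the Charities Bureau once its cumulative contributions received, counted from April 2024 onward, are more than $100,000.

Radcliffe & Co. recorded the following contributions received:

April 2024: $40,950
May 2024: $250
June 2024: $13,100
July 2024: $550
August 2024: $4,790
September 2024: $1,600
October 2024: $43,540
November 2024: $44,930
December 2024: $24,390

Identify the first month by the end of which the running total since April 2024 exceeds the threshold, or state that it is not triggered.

October 2024

Through April 2024: $40,950
Through May 2024: $41,200
Through June 2024: $54,300
Through July 2024: $54,850
Through August 2024: $59,640
Through September 2024: $61,240
Through October 2024: $104,780 ← exceeds threshold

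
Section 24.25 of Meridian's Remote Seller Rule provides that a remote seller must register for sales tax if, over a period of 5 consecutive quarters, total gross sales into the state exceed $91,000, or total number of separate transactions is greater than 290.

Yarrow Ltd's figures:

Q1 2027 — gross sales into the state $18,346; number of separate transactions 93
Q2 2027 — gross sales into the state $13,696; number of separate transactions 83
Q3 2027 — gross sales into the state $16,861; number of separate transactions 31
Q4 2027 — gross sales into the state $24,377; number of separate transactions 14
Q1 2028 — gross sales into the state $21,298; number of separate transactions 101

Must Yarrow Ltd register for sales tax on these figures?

Total gross sales into the state: $18,346 + $13,696 + $16,861 + $24,377 + $21,298 = $94,578 (> $91,000).
Total number of separate transactions: 93 + 83 + 31 + 14 + 101 = 322 (> 290).
The test is 'or': at least one threshold is exceeded.

Yes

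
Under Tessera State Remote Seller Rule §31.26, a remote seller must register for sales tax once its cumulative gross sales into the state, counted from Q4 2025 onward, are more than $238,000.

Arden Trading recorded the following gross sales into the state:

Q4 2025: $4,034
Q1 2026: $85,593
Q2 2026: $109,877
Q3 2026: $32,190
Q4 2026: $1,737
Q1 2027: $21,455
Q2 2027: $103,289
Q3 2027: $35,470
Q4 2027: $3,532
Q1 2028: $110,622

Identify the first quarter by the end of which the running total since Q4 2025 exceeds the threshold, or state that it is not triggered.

Through Q4 2025: $4,034
Through Q1 2026: $89,627
Through Q2 2026: $199,504
Through Q3 2026: $231,694
Through Q4 2026: $233,431
Through Q1 2027: $254,886 ← exceeds threshold

Q1 2027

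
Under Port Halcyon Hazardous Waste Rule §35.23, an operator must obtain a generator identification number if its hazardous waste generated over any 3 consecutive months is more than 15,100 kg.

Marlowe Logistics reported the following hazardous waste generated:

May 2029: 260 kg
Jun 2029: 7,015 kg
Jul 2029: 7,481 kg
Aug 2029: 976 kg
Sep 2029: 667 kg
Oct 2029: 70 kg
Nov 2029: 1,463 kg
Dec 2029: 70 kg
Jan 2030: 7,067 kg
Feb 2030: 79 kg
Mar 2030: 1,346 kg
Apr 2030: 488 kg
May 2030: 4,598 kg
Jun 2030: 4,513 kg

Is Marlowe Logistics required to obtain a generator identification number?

May 2029–Jul 2029: 260 kg + 7,015 kg + 7,481 kg = 14,756 kg (under)
Jun 2029–Aug 2029: 7,015 kg + 7,481 kg + 976 kg = 15,472 kg (over)
Jul 2029–Sep 2029: 7,481 kg + 976 kg + 667 kg = 9,124 kg (under)
Aug 2029–Oct 2029: 976 kg + 667 kg + 70 kg = 1,713 kg (under)
Sep 2029–Nov 2029: 667 kg + 70 kg + 1,463 kg = 2,200 kg (under)
Oct 2029–Dec 2029: 70 kg + 1,463 kg + 70 kg = 1,603 kg (under)
Nov 2029–Jan 2030: 1,463 kg + 70 kg + 7,067 kg = 8,600 kg (under)
Dec 2029–Feb 2030: 70 kg + 7,067 kg + 79 kg = 7,216 kg (under)
Jan 2030–Mar 2030: 7,067 kg + 79 kg + 1,346 kg = 8,492 kg (under)
Feb 2030–Apr 2030: 79 kg + 1,346 kg + 488 kg = 1,913 kg (under)
Mar 2030–May 2030: 1,346 kg + 488 kg + 4,598 kg = 6,432 kg (under)
Apr 2030–Jun 2030: 488 kg + 4,598 kg + 4,513 kg = 9,599 kg (under)
At least one window exceeds 15,100 kg.

Yes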